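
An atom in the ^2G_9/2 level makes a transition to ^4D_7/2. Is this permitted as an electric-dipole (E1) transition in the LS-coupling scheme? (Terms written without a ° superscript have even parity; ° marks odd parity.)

Parity must change: even → even — violated.
ΔS = 0: S: 1/2 → 3/2 — violated.
ΔL = 0, ±1 (not L=0↔0): L: 4 → 2, ΔL = -2 — violated.
ΔJ = 0, ±1 (not J=0↔0): J: 9/2 → 7/2, ΔJ = -1 — satisfied.
Rule(s) violated: parity, ΔS, ΔL.

forbidden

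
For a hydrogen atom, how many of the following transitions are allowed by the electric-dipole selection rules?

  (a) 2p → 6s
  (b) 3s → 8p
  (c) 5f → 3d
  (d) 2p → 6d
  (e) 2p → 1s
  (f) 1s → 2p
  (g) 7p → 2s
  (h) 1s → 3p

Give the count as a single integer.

8

(a) allowed
(b) allowed
(c) allowed
(d) allowed
(e) allowed
(f) allowed
(g) allowed
(h) allowed
Total allowed: 8 of 8.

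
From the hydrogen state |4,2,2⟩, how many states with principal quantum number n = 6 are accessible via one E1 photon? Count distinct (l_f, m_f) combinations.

4

E1 requires Δl = ±1, so l_f ∈ {1, 3}; with 0 ≤ l_f ≤ n_f−1 = 5, the allowed l_f values are {1, 3}.
For l_f = 1: m_f ∈ {m_i−1, m_i, m_i+1} ∩ [−1, 1] = {1} → 1 state.
For l_f = 3: m_f ∈ {m_i−1, m_i, m_i+1} ∩ [−3, 3] = {1, 2, 3} → 3 states.
Total: 4.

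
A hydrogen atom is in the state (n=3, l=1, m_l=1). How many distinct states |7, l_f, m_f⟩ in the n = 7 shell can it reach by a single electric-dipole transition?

4

E1 requires Δl = ±1, so l_f ∈ {0, 2}; with 0 ≤ l_f ≤ n_f−1 = 6, the allowed l_f values are {0, 2}.
For l_f = 0: m_f ∈ {m_i−1, m_i, m_i+1} ∩ [−0, 0] = {0} → 1 state.
For l_f = 2: m_f ∈ {m_i−1, m_i, m_i+1} ∩ [−2, 2] = {0, 1, 2} → 3 states.
Total: 4.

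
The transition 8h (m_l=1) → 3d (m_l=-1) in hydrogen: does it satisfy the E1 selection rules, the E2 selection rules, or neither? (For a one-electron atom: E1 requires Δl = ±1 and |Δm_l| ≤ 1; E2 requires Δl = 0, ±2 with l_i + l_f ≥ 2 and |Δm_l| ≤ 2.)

Δl = 2 − 5 = -3; l_i + l_f = 7.
Δm_l = -2.
E1 (Δl = ±1, |Δm_l| ≤ 1): not satisfied.
E2 (Δl = 0,±2, l_i+l_f ≥ 2, |Δm_l| ≤ 2): not satisfied.

neither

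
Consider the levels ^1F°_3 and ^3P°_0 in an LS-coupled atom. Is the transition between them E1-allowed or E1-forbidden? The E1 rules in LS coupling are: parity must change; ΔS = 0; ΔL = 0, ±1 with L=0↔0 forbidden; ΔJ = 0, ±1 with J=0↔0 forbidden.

forbidden

Parity must change: odd → odd — fails.
ΔS = 0: S: 0 → 1 — fails.
ΔL = 0, ±1 (not L=0↔0): L: 3 → 1, ΔL = -2 — fails.
ΔJ = 0, ±1 (not J=0↔0): J: 3 → 0, ΔJ = -3 — fails.
Rule(s) violated: parity, ΔS, ΔL, ΔJ.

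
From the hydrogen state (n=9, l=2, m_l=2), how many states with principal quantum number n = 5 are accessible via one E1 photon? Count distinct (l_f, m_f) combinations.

E1 requires Δl = ±1, so l_f ∈ {1, 3}; with 0 ≤ l_f ≤ n_f−1 = 4, the allowed l_f values are {1, 3}.
For l_f = 1: m_f ∈ {m_i−1, m_i, m_i+1} ∩ [−1, 1] = {1} → 1 state.
For l_f = 3: m_f ∈ {m_i−1, m_i, m_i+1} ∩ [−3, 3] = {1, 2, 3} → 3 states.
Total: 4.

4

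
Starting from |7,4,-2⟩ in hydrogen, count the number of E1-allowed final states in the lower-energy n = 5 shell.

3

E1 requires Δl = ±1, so l_f ∈ {3, 5}; with 0 ≤ l_f ≤ n_f−1 = 4, the allowed l_f values are {3}.
For l_f = 3: m_f ∈ {m_i−1, m_i, m_i+1} ∩ [−3, 3] = {-3, -2, -1} → 3 states.
Total: 3.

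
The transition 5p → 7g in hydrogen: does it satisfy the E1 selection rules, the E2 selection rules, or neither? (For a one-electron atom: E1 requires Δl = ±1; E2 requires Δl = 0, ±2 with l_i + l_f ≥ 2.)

neither

Δl = 4 − 1 = +3; l_i + l_f = 5.
E1 (Δl = ±1): not satisfied.
E2 (Δl = 0,±2, l_i+l_f ≥ 2): not satisfied.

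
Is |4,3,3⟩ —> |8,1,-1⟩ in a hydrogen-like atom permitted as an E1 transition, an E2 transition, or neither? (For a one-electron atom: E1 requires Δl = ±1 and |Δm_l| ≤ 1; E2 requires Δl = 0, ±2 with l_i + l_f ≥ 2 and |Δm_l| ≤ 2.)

neither

Δl = 1 − 3 = -2; l_i + l_f = 4.
Δm_l = -4.
E1 (Δl = ±1, |Δm_l| ≤ 1): not satisfied.
E2 (Δl = 0,±2, l_i+l_f ≥ 2, |Δm_l| ≤ 2): not satisfied.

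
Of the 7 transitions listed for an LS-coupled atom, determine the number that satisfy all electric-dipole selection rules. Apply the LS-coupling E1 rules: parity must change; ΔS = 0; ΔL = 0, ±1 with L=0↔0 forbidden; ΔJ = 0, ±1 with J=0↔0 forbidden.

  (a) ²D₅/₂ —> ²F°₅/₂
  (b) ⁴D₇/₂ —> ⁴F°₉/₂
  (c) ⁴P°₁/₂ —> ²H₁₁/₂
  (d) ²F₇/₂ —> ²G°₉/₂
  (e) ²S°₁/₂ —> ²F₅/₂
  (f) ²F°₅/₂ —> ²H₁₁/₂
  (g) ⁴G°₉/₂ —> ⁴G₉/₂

4

(a) allowed
(b) allowed
(c) forbidden (ΔS, ΔL, ΔJ fail)
(d) allowed
(e) forbidden (ΔL, ΔJ fail)
(f) forbidden (ΔL, ΔJ fail)
(g) allowed
Total allowed: 4 of 7.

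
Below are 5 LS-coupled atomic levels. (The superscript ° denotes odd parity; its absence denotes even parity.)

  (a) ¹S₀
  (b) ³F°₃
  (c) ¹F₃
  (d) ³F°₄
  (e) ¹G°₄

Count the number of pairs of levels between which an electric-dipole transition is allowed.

1

(a)–(b): forbidden (ΔS, ΔL, ΔJ).
(a)–(c): forbidden (parity, ΔL, ΔJ).
(a)–(d): forbidden (ΔS, ΔL, ΔJ).
(a)–(e): forbidden (ΔL, ΔJ).
(b)–(c): forbidden (ΔS).
(b)–(d): forbidden (parity).
(b)–(e): forbidden (parity, ΔS).
(c)–(d): forbidden (ΔS).
(c)–(e): allowed.
(d)–(e): forbidden (parity, ΔS).
Allowed pairs: 1 of 10.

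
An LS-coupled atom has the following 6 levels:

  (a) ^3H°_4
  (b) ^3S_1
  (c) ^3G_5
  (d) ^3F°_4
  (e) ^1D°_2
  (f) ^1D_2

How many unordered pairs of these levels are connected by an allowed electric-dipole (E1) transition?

(a)–(b): forbidden (ΔL, ΔJ).
(a)–(c): allowed.
(a)–(d): forbidden (parity, ΔL).
(a)–(e): forbidden (parity, ΔS, ΔL, ΔJ).
(a)–(f): forbidden (ΔS, ΔL, ΔJ).
(b)–(c): forbidden (parity, ΔL, ΔJ).
(b)–(d): forbidden (ΔL, ΔJ).
(b)–(e): forbidden (ΔS, ΔL).
(b)–(f): forbidden (parity, ΔS, ΔL).
(c)–(d): allowed.
(c)–(e): forbidden (ΔS, ΔL, ΔJ).
(c)–(f): forbidden (parity, ΔS, ΔL, ΔJ).
(d)–(e): forbidden (parity, ΔS, ΔJ).
(d)–(f): forbidden (ΔS, ΔJ).
(e)–(f): allowed.
Allowed pairs: 3 of 15.

3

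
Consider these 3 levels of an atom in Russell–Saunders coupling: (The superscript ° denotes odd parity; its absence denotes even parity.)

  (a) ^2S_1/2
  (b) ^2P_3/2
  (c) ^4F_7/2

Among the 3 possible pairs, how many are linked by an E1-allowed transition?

(a)–(b): forbidden (parity).
(a)–(c): forbidden (parity, ΔS, ΔL, ΔJ).
(b)–(c): forbidden (parity, ΔS, ΔL, ΔJ).
Allowed pairs: 0 of 3.

0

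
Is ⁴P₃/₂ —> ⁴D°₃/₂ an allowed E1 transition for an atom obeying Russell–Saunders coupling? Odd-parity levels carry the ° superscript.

allowed

Initial level: S=3/2, L=1, J=3/2, parity even. Final level: S=3/2, L=2, J=3/2, parity odd.
Parity must change: even → odd — satisfied.
ΔS = 0: S: 3/2 → 3/2 — satisfied.
ΔL = 0, ±1 (not L=0↔0): L: 1 → 2, ΔL = +1 — satisfied.
ΔJ = 0, ±1 (not J=0↔0): J: 3/2 → 3/2, ΔJ = +0 — satisfied.
All four E1 rules are satisfied.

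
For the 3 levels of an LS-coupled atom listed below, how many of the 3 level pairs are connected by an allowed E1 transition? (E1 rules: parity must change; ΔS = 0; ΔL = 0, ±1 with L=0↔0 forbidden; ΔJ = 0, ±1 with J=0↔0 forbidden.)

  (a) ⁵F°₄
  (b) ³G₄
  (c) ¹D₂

0

(a)–(b): forbidden (ΔS).
(a)–(c): forbidden (ΔS, ΔJ).
(b)–(c): forbidden (parity, ΔS, ΔL, ΔJ).
Allowed pairs: 0 of 3.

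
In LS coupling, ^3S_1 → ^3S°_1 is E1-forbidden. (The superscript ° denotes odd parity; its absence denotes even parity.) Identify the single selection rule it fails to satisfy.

the L=0 ↔ L=0 exclusion

Reading off the term symbols: S 1→1, L 0→0, J 1→1, parity even→odd.
Parity must change: even → odd — passes.
ΔS = 0: S: 1 → 1 — passes.
ΔL = 0, ±1 (not L=0↔0): L: 0 → 0, ΔL = +0 — fails.
ΔJ = 0, ±1 (not J=0↔0): J: 1 → 1, ΔJ = +0 — passes.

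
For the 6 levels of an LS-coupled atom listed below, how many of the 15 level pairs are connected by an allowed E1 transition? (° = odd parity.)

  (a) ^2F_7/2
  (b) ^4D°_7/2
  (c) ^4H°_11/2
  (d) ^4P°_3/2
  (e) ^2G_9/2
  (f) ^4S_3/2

1

(a)–(b): forbidden (ΔS).
(a)–(c): forbidden (ΔS, ΔL, ΔJ).
(a)–(d): forbidden (ΔS, ΔL, ΔJ).
(a)–(e): forbidden (parity).
(a)–(f): forbidden (parity, ΔS, ΔL, ΔJ).
(b)–(c): forbidden (parity, ΔL, ΔJ).
(b)–(d): forbidden (parity, ΔJ).
(b)–(e): forbidden (ΔS, ΔL).
(b)–(f): forbidden (ΔL, ΔJ).
(c)–(d): forbidden (parity, ΔL, ΔJ).
(c)–(e): forbidden (ΔS).
(c)–(f): forbidden (ΔL, ΔJ).
(d)–(e): forbidden (ΔS, ΔL, ΔJ).
(d)–(f): allowed.
(e)–(f): forbidden (parity, ΔS, ΔL, ΔJ).
Allowed pairs: 1 of 15.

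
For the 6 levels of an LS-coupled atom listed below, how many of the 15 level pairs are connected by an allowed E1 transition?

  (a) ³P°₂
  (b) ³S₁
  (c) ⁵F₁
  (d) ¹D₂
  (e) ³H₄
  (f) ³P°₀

(a)–(b): allowed.
(a)–(c): forbidden (ΔS, ΔL).
(a)–(d): forbidden (ΔS).
(a)–(e): forbidden (ΔL, ΔJ).
(a)–(f): forbidden (parity, ΔJ).
(b)–(c): forbidden (parity, ΔS, ΔL).
(b)–(d): forbidden (parity, ΔS, ΔL).
(b)–(e): forbidden (parity, ΔL, ΔJ).
(b)–(f): allowed.
(c)–(d): forbidden (parity, ΔS).
(c)–(e): forbidden (parity, ΔS, ΔL, ΔJ).
(c)–(f): forbidden (ΔS, ΔL).
(d)–(e): forbidden (parity, ΔS, ΔL, ΔJ).
(d)–(f): forbidden (ΔS, ΔJ).
(e)–(f): forbidden (ΔL, ΔJ).
Allowed pairs: 2 of 15.

2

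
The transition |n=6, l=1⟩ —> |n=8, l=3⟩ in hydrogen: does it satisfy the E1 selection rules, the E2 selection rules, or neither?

E2

Δl = 3 − 1 = +2; l_i + l_f = 4.
E1 (Δl = ±1): not satisfied.
E2 (Δl = 0,±2, l_i+l_f ≥ 2): satisfied.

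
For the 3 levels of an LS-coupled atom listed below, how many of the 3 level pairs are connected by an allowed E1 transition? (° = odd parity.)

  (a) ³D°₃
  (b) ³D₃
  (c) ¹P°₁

1

(a)–(b): allowed.
(a)–(c): forbidden (parity, ΔS, ΔJ).
(b)–(c): forbidden (ΔS, ΔJ).
Allowed pairs: 1 of 3.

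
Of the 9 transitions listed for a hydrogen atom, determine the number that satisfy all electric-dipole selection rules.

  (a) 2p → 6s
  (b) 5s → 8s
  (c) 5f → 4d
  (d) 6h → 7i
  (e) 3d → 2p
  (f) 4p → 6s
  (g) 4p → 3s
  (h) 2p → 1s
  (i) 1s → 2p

(a) allowed
(b) forbidden — Δl = +0 (E1 requires Δl = ±1)
(c) allowed
(d) allowed
(e) allowed
(f) allowed
(g) allowed
(h) allowed
(i) allowed
Total allowed: 8 of 9.

8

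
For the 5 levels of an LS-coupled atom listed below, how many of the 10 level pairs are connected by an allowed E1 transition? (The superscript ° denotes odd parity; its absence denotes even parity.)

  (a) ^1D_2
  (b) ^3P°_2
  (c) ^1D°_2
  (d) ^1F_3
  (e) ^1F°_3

4

(a)–(b): forbidden (ΔS).
(a)–(c): allowed.
(a)–(d): forbidden (parity).
(a)–(e): allowed.
(b)–(c): forbidden (parity, ΔS).
(b)–(d): forbidden (ΔS, ΔL).
(b)–(e): forbidden (parity, ΔS, ΔL).
(c)–(d): allowed.
(c)–(e): forbidden (parity).
(d)–(e): allowed.
Allowed pairs: 4 of 10.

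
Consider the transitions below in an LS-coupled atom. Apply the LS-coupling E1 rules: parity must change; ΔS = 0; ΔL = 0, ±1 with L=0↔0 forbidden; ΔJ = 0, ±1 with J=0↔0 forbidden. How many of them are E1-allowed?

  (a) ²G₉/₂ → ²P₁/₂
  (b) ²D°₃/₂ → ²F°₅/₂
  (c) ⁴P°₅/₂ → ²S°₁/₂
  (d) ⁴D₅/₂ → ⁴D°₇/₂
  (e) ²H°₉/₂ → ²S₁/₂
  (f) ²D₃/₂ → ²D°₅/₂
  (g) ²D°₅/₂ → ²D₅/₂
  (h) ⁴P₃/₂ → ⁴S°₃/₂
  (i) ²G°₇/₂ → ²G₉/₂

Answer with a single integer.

(a) forbidden (parity, ΔL, ΔJ fail)
(b) forbidden (parity fails)
(c) forbidden (parity, ΔS, ΔJ fail)
(d) allowed
(e) forbidden (ΔL, ΔJ fail)
(f) allowed
(g) allowed
(h) allowed
(i) allowed
Total allowed: 5 of 9.

5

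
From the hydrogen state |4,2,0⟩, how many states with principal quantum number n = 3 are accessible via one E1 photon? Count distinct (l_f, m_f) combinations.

3

E1 requires Δl = ±1, so l_f ∈ {1, 3}; with 0 ≤ l_f ≤ n_f−1 = 2, the allowed l_f values are {1}.
For l_f = 1: m_f ∈ {m_i−1, m_i, m_i+1} ∩ [−1, 1] = {-1, 0, 1} → 3 states.
Total: 3.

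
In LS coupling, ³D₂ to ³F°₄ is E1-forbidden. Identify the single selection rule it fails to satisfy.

Initial level: S=1, L=2, J=2, parity even. Final level: S=1, L=3, J=4, parity odd.
Parity must change: even → odd — passes.
ΔL = 0, ±1 (not L=0↔0): L: 2 → 3, ΔL = +1 — passes.
ΔJ = 0, ±1 (not J=0↔0): J: 2 → 4, ΔJ = +2 — fails.
ΔS = 0: S: 1 → 1 — passes.

the ΔJ = 0, ±1 rule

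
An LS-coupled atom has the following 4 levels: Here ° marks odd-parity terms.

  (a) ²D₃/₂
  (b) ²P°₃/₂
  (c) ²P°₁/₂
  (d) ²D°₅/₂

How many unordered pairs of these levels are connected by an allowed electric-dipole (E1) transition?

3

(a)–(b): allowed.
(a)–(c): allowed.
(a)–(d): allowed.
(b)–(c): forbidden (parity).
(b)–(d): forbidden (parity).
(c)–(d): forbidden (parity, ΔJ).
Allowed pairs: 3 of 6.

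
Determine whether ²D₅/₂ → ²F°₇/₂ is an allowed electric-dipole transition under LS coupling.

Reading off the term symbols: S 1/2→1/2, L 2→3, J 5/2→7/2, parity even→odd.
ΔS = 0: S: 1/2 → 1/2 — ok.
Parity must change: even → odd — ok.
ΔL = 0, ±1 (not L=0↔0): L: 2 → 3, ΔL = +1 — ok.
ΔJ = 0, ±1 (not J=0↔0): J: 5/2 → 7/2, ΔJ = +1 — ok.
All four E1 rules are satisfied.

allowed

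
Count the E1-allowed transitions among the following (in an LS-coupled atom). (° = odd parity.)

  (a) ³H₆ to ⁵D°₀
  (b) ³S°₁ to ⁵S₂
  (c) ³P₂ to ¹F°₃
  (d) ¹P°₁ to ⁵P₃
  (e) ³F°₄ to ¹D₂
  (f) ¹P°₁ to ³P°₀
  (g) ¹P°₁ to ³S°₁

(a) forbidden (ΔS, ΔL, ΔJ fail)
(b) forbidden (ΔS, ΔL fail)
(c) forbidden (ΔS, ΔL fail)
(d) forbidden (ΔS, ΔJ fail)
(e) forbidden (ΔS, ΔJ fail)
(f) forbidden (parity, ΔS fail)
(g) forbidden (parity, ΔS fail)
Total allowed: 0 of 7.

0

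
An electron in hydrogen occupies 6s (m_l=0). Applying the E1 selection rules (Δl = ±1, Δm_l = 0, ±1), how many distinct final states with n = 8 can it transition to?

E1 requires Δl = ±1, so l_f ∈ {-1, 1}; with 0 ≤ l_f ≤ n_f−1 = 7, the allowed l_f values are {1}.
For l_f = 1: m_f ∈ {m_i−1, m_i, m_i+1} ∩ [−1, 1] = {-1, 0, 1} → 3 states.
Total: 3.

3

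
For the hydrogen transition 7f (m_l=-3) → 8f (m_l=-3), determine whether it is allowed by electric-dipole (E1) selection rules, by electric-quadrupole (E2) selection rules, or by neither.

E2

Δl = 3 − 3 = +0; l_i + l_f = 6.
Δm_l = +0.
E1 (Δl = ±1, |Δm_l| ≤ 1): not satisfied.
E2 (Δl = 0,±2, l_i+l_f ≥ 2, |Δm_l| ≤ 2): satisfied.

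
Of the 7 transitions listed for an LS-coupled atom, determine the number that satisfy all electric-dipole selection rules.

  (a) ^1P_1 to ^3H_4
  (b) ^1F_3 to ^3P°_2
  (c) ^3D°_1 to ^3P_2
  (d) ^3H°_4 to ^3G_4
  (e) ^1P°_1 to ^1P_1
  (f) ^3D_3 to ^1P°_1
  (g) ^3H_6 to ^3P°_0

(a) forbidden (parity, ΔS, ΔL, ΔJ fail)
(b) forbidden (ΔS, ΔL fail)
(c) allowed
(d) allowed
(e) allowed
(f) forbidden (ΔS, ΔJ fail)
(g) forbidden (ΔL, ΔJ fail)
Total allowed: 3 of 7.

3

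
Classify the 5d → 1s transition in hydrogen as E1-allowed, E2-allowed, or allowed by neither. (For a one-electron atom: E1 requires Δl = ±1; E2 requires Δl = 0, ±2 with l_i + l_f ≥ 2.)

E2

Δl = 0 − 2 = -2; l_i + l_f = 2.
E1 (Δl = ±1): not satisfied.
E2 (Δl = 0,±2, l_i+l_f ≥ 2): satisfied.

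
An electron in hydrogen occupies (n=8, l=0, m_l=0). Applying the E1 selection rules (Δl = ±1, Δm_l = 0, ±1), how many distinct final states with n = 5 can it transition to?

3

E1 requires Δl = ±1, so l_f ∈ {-1, 1}; with 0 ≤ l_f ≤ n_f−1 = 4, the allowed l_f values are {1}.
For l_f = 1: m_f ∈ {m_i−1, m_i, m_i+1} ∩ [−1, 1] = {-1, 0, 1} → 3 states.
Total: 3.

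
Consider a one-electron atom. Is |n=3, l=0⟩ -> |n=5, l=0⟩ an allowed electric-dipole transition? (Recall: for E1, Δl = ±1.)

Initial l = 0, final l = 0, so Δl = +0. E1 requires Δl = ±1: ✗.
The transition is electric-dipole forbidden.

forbidden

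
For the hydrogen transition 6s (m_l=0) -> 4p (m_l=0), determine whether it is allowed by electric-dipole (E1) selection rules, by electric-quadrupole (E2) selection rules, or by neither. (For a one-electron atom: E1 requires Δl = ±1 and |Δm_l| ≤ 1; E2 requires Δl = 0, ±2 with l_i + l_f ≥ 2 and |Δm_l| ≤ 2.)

Δl = 1 − 0 = +1; l_i + l_f = 1.
Δm_l = +0.
E1 (Δl = ±1, |Δm_l| ≤ 1): satisfied.
E2 (Δl = 0,±2, l_i+l_f ≥ 2, |Δm_l| ≤ 2): not satisfied.

E1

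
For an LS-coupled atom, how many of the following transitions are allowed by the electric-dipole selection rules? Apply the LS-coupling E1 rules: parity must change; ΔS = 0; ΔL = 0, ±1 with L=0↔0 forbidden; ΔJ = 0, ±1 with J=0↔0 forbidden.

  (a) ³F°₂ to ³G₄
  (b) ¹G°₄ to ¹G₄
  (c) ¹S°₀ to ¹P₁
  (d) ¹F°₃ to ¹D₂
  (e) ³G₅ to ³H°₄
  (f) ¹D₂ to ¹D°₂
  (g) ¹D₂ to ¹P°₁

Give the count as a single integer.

6

(a) forbidden (ΔJ fails)
(b) allowed
(c) allowed
(d) allowed
(e) allowed
(f) allowed
(g) allowed
Total allowed: 6 of 7.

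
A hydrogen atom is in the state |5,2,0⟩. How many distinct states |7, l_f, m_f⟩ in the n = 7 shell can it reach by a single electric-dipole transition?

6

E1 requires Δl = ±1, so l_f ∈ {1, 3}; with 0 ≤ l_f ≤ n_f−1 = 6, the allowed l_f values are {1, 3}.
For l_f = 1: m_f ∈ {m_i−1, m_i, m_i+1} ∩ [−1, 1] = {-1, 0, 1} → 3 states.
For l_f = 3: m_f ∈ {m_i−1, m_i, m_i+1} ∩ [−3, 3] = {-1, 0, 1} → 3 states.
Total: 6.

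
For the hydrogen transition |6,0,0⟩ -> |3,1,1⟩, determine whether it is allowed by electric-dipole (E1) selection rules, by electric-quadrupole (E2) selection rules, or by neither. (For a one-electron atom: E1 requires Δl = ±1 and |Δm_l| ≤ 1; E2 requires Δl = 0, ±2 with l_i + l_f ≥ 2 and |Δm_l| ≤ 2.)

E1

Δl = 1 − 0 = +1; l_i + l_f = 1.
Δm_l = +1.
E1 (Δl = ±1, |Δm_l| ≤ 1): satisfied.
E2 (Δl = 0,±2, l_i+l_f ≥ 2, |Δm_l| ≤ 2): not satisfied.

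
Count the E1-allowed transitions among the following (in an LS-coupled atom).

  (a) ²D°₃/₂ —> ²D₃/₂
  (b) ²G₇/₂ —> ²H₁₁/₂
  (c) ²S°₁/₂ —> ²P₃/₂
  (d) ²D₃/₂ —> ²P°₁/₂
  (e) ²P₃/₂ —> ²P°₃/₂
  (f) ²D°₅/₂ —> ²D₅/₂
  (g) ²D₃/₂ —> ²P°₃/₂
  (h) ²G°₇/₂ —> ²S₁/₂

6

(a) allowed
(b) forbidden (parity, ΔJ fail)
(c) allowed
(d) allowed
(e) allowed
(f) allowed
(g) allowed
(h) forbidden (ΔL, ΔJ fail)
Total allowed: 6 of 8.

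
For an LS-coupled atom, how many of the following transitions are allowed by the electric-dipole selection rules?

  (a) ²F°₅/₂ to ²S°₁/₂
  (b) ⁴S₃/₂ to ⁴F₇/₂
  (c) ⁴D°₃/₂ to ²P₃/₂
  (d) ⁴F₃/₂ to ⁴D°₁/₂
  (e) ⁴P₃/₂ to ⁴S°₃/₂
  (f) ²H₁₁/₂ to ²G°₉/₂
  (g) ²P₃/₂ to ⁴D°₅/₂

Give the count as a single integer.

(a) forbidden (parity, ΔL, ΔJ fail)
(b) forbidden (parity, ΔL, ΔJ fail)
(c) forbidden (ΔS fails)
(d) allowed
(e) allowed
(f) allowed
(g) forbidden (ΔS fails)
Total allowed: 3 of 7.

3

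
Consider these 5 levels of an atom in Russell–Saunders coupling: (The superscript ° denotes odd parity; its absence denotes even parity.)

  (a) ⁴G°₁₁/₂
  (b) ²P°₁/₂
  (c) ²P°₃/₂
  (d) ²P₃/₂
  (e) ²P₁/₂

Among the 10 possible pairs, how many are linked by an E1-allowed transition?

(a)–(b): forbidden (parity, ΔS, ΔL, ΔJ).
(a)–(c): forbidden (parity, ΔS, ΔL, ΔJ).
(a)–(d): forbidden (ΔS, ΔL, ΔJ).
(a)–(e): forbidden (ΔS, ΔL, ΔJ).
(b)–(c): forbidden (parity).
(b)–(d): allowed.
(b)–(e): allowed.
(c)–(d): allowed.
(c)–(e): allowed.
(d)–(e): forbidden (parity).
Allowed pairs: 4 of 10.

4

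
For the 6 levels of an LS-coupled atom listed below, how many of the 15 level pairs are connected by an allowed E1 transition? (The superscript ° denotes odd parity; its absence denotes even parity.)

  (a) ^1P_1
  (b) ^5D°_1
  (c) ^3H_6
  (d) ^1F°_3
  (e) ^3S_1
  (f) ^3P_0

(a)–(b): forbidden (ΔS).
(a)–(c): forbidden (parity, ΔS, ΔL, ΔJ).
(a)–(d): forbidden (ΔL, ΔJ).
(a)–(e): forbidden (parity, ΔS).
(a)–(f): forbidden (parity, ΔS).
(b)–(c): forbidden (ΔS, ΔL, ΔJ).
(b)–(d): forbidden (parity, ΔS, ΔJ).
(b)–(e): forbidden (ΔS, ΔL).
(b)–(f): forbidden (ΔS).
(c)–(d): forbidden (ΔS, ΔL, ΔJ).
(c)–(e): forbidden (parity, ΔL, ΔJ).
(c)–(f): forbidden (parity, ΔL, ΔJ).
(d)–(e): forbidden (ΔS, ΔL, ΔJ).
(d)–(f): forbidden (ΔS, ΔL, ΔJ).
(e)–(f): forbidden (parity).
Allowed pairs: 0 of 15.

0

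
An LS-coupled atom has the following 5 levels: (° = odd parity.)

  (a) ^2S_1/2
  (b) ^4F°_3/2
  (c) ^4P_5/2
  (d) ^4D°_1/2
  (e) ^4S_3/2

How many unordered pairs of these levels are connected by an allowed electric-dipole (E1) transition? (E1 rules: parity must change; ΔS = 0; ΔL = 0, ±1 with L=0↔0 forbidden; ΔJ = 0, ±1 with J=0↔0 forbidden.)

0

(a)–(b): forbidden (ΔS, ΔL).
(a)–(c): forbidden (parity, ΔS, ΔJ).
(a)–(d): forbidden (ΔS, ΔL).
(a)–(e): forbidden (parity, ΔS, ΔL).
(b)–(c): forbidden (ΔL).
(b)–(d): forbidden (parity).
(b)–(e): forbidden (ΔL).
(c)–(d): forbidden (ΔJ).
(c)–(e): forbidden (parity).
(d)–(e): forbidden (ΔL).
Allowed pairs: 0 of 10.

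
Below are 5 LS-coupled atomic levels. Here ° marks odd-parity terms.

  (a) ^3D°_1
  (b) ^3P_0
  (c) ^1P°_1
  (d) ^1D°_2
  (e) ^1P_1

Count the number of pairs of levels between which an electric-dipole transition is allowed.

(a)–(b): allowed.
(a)–(c): forbidden (parity, ΔS).
(a)–(d): forbidden (parity, ΔS).
(a)–(e): forbidden (ΔS).
(b)–(c): forbidden (ΔS).
(b)–(d): forbidden (ΔS, ΔJ).
(b)–(e): forbidden (parity, ΔS).
(c)–(d): forbidden (parity).
(c)–(e): allowed.
(d)–(e): allowed.
Allowed pairs: 3 of 10.

3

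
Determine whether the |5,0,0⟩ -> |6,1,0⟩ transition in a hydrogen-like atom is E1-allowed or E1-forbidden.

allowed

Δl = 1 − 0 = +1; the E1 rule Δl = ±1 is ✓.
m_l: 0 → 0 (Δm_l = +0). |Δm_l| ≤ 1 ✓.
All E1 selection rules are satisfied.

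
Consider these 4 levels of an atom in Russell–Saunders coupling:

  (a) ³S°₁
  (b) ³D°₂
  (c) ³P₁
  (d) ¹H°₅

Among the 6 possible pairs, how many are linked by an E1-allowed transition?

2

(a)–(b): forbidden (parity, ΔL).
(a)–(c): allowed.
(a)–(d): forbidden (parity, ΔS, ΔL, ΔJ).
(b)–(c): allowed.
(b)–(d): forbidden (parity, ΔS, ΔL, ΔJ).
(c)–(d): forbidden (ΔS, ΔL, ΔJ).
Allowed pairs: 2 of 6.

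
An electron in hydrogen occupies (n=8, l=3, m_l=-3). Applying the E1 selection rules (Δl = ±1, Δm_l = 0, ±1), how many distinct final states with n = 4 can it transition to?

1

E1 requires Δl = ±1, so l_f ∈ {2, 4}; with 0 ≤ l_f ≤ n_f−1 = 3, the allowed l_f values are {2}.
For l_f = 2: m_f ∈ {m_i−1, m_i, m_i+1} ∩ [−2, 2] = {-2} → 1 state.
Total: 1.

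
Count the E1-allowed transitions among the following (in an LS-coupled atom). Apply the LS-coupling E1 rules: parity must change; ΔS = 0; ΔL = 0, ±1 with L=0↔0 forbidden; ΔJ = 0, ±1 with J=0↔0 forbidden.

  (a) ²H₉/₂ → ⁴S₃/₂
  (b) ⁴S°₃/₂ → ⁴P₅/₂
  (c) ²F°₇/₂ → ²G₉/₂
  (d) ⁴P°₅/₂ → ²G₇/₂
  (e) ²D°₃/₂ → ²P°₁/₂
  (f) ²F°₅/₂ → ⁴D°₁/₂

2

(a) forbidden (parity, ΔS, ΔL, ΔJ fail)
(b) allowed
(c) allowed
(d) forbidden (ΔS, ΔL fail)
(e) forbidden (parity fails)
(f) forbidden (parity, ΔS, ΔJ fail)
Total allowed: 2 of 6.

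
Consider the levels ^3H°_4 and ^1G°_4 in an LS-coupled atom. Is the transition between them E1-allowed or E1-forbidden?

forbidden

Reading off the term symbols: S 1→0, L 5→4, J 4→4, parity odd→odd.
ΔL = 0, ±1 (not L=0↔0): L: 5 → 4, ΔL = -1 — satisfied.
ΔS = 0: S: 1 → 0 — violated.
Parity must change: odd → odd — violated.
ΔJ = 0, ±1 (not J=0↔0): J: 4 → 4, ΔJ = +0 — satisfied.
Rule(s) violated: parity, ΔS.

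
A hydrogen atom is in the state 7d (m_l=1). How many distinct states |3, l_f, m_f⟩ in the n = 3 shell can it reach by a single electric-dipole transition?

2

E1 requires Δl = ±1, so l_f ∈ {1, 3}; with 0 ≤ l_f ≤ n_f−1 = 2, the allowed l_f values are {1}.
For l_f = 1: m_f ∈ {m_i−1, m_i, m_i+1} ∩ [−1, 1] = {0, 1} → 2 states.
Total: 2.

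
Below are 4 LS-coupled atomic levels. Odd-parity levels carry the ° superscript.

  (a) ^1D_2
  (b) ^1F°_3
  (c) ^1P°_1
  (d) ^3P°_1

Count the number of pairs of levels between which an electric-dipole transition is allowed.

(a)–(b): allowed.
(a)–(c): allowed.
(a)–(d): forbidden (ΔS).
(b)–(c): forbidden (parity, ΔL, ΔJ).
(b)–(d): forbidden (parity, ΔS, ΔL, ΔJ).
(c)–(d): forbidden (parity, ΔS).
Allowed pairs: 2 of 6.

2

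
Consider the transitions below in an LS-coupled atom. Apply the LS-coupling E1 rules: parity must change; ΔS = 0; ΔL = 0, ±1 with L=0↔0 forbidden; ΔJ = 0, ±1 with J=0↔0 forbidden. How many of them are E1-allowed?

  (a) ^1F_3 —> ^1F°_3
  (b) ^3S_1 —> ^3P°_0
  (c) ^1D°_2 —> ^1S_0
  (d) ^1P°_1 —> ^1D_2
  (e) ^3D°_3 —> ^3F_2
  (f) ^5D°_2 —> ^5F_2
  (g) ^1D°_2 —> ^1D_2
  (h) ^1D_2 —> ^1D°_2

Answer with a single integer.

7

(a) allowed
(b) allowed
(c) forbidden (ΔL, ΔJ fail)
(d) allowed
(e) allowed
(f) allowed
(g) allowed
(h) allowed
Total allowed: 7 of 8.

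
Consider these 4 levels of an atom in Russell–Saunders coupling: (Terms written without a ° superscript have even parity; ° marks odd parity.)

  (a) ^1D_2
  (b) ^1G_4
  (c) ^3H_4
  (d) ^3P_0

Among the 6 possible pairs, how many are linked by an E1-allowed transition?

(a)–(b): forbidden (parity, ΔL, ΔJ).
(a)–(c): forbidden (parity, ΔS, ΔL, ΔJ).
(a)–(d): forbidden (parity, ΔS, ΔJ).
(b)–(c): forbidden (parity, ΔS).
(b)–(d): forbidden (parity, ΔS, ΔL, ΔJ).
(c)–(d): forbidden (parity, ΔL, ΔJ).
Allowed pairs: 0 of 6.

0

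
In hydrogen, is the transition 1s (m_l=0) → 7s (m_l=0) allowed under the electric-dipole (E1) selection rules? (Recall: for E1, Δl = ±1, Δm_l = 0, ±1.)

forbidden

Initial l = 0, final l = 0, so Δl = +0. E1 requires Δl = ±1: fails.
m_l: 0 → 0 (Δm_l = +0). |Δm_l| ≤ 1 passes.
The transition is electric-dipole forbidden.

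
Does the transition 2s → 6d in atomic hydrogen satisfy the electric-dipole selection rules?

forbidden

l: 0 → 2 (Δl = +2). Δl = ±1 ✗.
The transition is electric-dipole forbidden.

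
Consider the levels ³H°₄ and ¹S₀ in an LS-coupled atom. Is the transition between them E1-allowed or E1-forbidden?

forbidden

Reading off the term symbols: S 1→0, L 5→0, J 4→0, parity odd→even.
Parity must change: odd → even — passes.
ΔS = 0: S: 1 → 0 — fails.
ΔL = 0, ±1 (not L=0↔0): L: 5 → 0, ΔL = -5 — fails.
ΔJ = 0, ±1 (not J=0↔0): J: 4 → 0, ΔJ = -4 — fails.
Rule(s) violated: ΔS, ΔL, ΔJ.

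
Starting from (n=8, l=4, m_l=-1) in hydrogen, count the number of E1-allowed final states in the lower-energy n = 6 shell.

E1 requires Δl = ±1, so l_f ∈ {3, 5}; with 0 ≤ l_f ≤ n_f−1 = 5, the allowed l_f values are {3, 5}.
For l_f = 3: m_f ∈ {m_i−1, m_i, m_i+1} ∩ [−3, 3] = {-2, -1, 0} → 3 states.
For l_f = 5: m_f ∈ {m_i−1, m_i, m_i+1} ∩ [−5, 5] = {-2, -1, 0} → 3 states.
Total: 6.

6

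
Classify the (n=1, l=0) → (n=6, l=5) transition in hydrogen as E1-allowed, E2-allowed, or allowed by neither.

Δl = 5 − 0 = +5; l_i + l_f = 5.
E1 (Δl = ±1): not satisfied.
E2 (Δl = 0,±2, l_i+l_f ≥ 2): not satisfied.

neither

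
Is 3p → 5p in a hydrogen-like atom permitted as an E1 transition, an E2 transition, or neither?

E2

Δl = 1 − 1 = +0; l_i + l_f = 2.
E1 (Δl = ±1): not satisfied.
E2 (Δl = 0,±2, l_i+l_f ≥ 2): satisfied.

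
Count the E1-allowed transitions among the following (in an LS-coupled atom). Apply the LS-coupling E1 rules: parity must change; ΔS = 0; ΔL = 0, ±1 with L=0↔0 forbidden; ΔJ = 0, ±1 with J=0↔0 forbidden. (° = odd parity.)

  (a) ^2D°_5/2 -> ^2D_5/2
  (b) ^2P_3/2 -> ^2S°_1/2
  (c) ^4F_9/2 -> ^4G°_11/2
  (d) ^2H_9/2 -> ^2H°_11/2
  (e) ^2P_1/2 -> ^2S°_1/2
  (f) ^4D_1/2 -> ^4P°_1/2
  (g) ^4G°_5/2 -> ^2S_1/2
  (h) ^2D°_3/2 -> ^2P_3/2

7

(a) allowed
(b) allowed
(c) allowed
(d) allowed
(e) allowed
(f) allowed
(g) forbidden (ΔS, ΔL, ΔJ fail)
(h) allowed
Total allowed: 7 of 8.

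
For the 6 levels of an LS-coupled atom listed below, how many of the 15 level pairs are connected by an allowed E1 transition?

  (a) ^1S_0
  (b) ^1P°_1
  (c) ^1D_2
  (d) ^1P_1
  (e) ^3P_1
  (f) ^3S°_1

4

(a)–(b): allowed.
(a)–(c): forbidden (parity, ΔL, ΔJ).
(a)–(d): forbidden (parity).
(a)–(e): forbidden (parity, ΔS).
(a)–(f): forbidden (ΔS, ΔL).
(b)–(c): allowed.
(b)–(d): allowed.
(b)–(e): forbidden (ΔS).
(b)–(f): forbidden (parity, ΔS).
(c)–(d): forbidden (parity).
(c)–(e): forbidden (parity, ΔS).
(c)–(f): forbidden (ΔS, ΔL).
(d)–(e): forbidden (parity, ΔS).
(d)–(f): forbidden (ΔS).
(e)–(f): allowed.
Allowed pairs: 4 of 15.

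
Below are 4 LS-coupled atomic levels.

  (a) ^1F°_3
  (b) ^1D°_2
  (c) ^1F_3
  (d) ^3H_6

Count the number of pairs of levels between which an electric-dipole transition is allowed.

2

(a)–(b): forbidden (parity).
(a)–(c): allowed.
(a)–(d): forbidden (ΔS, ΔL, ΔJ).
(b)–(c): allowed.
(b)–(d): forbidden (ΔS, ΔL, ΔJ).
(c)–(d): forbidden (parity, ΔS, ΔL, ΔJ).
Allowed pairs: 2 of 6.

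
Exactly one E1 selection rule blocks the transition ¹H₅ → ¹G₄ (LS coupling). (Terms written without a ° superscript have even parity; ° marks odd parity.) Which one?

parity

Initial level: S=0, L=5, J=5, parity even. Final level: S=0, L=4, J=4, parity even.
Parity must change: even → even — fails.
ΔJ = 0, ±1 (not J=0↔0): J: 5 → 4, ΔJ = -1 — passes.
ΔL = 0, ±1 (not L=0↔0): L: 5 → 4, ΔL = -1 — passes.
ΔS = 0: S: 0 → 0 — passes.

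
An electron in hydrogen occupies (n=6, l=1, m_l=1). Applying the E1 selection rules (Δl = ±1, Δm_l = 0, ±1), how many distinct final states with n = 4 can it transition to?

E1 requires Δl = ±1, so l_f ∈ {0, 2}; with 0 ≤ l_f ≤ n_f−1 = 3, the allowed l_f values are {0, 2}.
For l_f = 0: m_f ∈ {m_i−1, m_i, m_i+1} ∩ [−0, 0] = {0} → 1 state.
For l_f = 2: m_f ∈ {m_i−1, m_i, m_i+1} ∩ [−2, 2] = {0, 1, 2} → 3 states.
Total: 4.

4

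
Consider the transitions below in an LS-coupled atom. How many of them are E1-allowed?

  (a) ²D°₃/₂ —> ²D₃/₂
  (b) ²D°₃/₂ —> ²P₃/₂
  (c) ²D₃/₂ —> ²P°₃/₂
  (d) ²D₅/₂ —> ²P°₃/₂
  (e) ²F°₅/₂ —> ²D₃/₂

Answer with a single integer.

(a) allowed
(b) allowed
(c) allowed
(d) allowed
(e) allowed
Total allowed: 5 of 5.

5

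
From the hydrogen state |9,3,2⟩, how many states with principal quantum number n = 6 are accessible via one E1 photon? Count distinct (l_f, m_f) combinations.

5

E1 requires Δl = ±1, so l_f ∈ {2, 4}; with 0 ≤ l_f ≤ n_f−1 = 5, the allowed l_f values are {2, 4}.
For l_f = 2: m_f ∈ {m_i−1, m_i, m_i+1} ∩ [−2, 2] = {1, 2} → 2 states.
For l_f = 4: m_f ∈ {m_i−1, m_i, m_i+1} ∩ [−4, 4] = {1, 2, 3} → 3 states.
Total: 5.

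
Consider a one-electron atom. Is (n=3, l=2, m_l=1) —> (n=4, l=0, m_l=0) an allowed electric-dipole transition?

Δl = 0 − 2 = -2; the E1 rule Δl = ±1 is fails.
Δm_l = 0 − (1) = -1. E1 requires Δm_l = 0, ±1: ok.
The transition is electric-dipole forbidden.

forbidden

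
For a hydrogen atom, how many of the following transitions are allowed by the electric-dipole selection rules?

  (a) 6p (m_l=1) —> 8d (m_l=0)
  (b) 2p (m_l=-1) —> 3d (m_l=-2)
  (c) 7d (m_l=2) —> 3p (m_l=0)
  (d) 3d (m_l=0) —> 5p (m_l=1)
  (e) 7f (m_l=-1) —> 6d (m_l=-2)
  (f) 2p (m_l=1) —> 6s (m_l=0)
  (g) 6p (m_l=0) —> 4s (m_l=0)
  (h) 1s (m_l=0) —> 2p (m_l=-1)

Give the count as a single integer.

7

(a) allowed
(b) allowed
(c) forbidden — Δm_l = -2 (E1 requires Δm_l = 0, ±1)
(d) allowed
(e) allowed
(f) allowed
(g) allowed
(h) allowed
Total allowed: 7 of 8.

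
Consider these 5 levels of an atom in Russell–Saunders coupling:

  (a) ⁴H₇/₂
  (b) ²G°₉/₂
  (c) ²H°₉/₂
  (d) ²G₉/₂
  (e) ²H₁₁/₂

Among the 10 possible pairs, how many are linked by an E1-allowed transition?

4

(a)–(b): forbidden (ΔS).
(a)–(c): forbidden (ΔS).
(a)–(d): forbidden (parity, ΔS).
(a)–(e): forbidden (parity, ΔS, ΔJ).
(b)–(c): forbidden (parity).
(b)–(d): allowed.
(b)–(e): allowed.
(c)–(d): allowed.
(c)–(e): allowed.
(d)–(e): forbidden (parity).
Allowed pairs: 4 of 10.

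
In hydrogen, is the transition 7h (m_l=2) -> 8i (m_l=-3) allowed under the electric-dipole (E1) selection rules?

l: 5 → 6 (Δl = +1). Δl = ±1 ok.
m_l: 2 → -3 (Δm_l = -5). |Δm_l| ≤ 1 fails.
The transition is electric-dipole forbidden.

forbidden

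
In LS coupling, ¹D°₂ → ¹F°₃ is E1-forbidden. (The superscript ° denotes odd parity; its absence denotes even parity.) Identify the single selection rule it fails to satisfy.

Reading off the term symbols: S 0→0, L 2→3, J 2→3, parity odd→odd.
Parity must change: odd → odd — fails.
ΔS = 0: S: 0 → 0 — passes.
ΔL = 0, ±1 (not L=0↔0): L: 2 → 3, ΔL = +1 — passes.
ΔJ = 0, ±1 (not J=0↔0): J: 2 → 3, ΔJ = +1 — passes.

parity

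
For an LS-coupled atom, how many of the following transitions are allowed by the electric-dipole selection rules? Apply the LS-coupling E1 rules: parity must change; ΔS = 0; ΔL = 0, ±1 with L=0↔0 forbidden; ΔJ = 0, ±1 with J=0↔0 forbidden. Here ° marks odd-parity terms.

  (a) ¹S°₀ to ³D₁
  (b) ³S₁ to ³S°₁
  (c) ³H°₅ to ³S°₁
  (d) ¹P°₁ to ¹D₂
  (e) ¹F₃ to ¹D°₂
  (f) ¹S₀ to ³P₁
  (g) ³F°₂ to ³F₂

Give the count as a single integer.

(a) forbidden (ΔS, ΔL fail)
(b) forbidden (ΔL fails)
(c) forbidden (parity, ΔL, ΔJ fail)
(d) allowed
(e) allowed
(f) forbidden (parity, ΔS fail)
(g) allowed
Total allowed: 3 of 7.

3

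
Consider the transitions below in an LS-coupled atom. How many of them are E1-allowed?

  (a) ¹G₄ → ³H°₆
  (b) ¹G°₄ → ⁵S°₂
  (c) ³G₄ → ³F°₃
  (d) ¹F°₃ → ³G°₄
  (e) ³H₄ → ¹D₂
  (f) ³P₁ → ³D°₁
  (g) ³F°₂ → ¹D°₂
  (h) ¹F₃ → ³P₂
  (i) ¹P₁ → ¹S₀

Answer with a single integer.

2

(a) forbidden (ΔS, ΔJ fail)
(b) forbidden (parity, ΔS, ΔL, ΔJ fail)
(c) allowed
(d) forbidden (parity, ΔS fail)
(e) forbidden (parity, ΔS, ΔL, ΔJ fail)
(f) allowed
(g) forbidden (parity, ΔS fail)
(h) forbidden (parity, ΔS, ΔL fail)
(i) forbidden (parity fails)
Total allowed: 2 of 9.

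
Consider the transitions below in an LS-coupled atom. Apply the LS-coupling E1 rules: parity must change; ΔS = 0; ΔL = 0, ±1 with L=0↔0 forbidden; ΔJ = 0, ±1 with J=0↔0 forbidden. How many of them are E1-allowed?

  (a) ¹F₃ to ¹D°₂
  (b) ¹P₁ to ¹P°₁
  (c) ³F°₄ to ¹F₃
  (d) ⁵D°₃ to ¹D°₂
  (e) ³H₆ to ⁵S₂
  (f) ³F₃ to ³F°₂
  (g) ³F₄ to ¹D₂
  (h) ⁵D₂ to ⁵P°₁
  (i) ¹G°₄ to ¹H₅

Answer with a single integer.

(a) allowed
(b) allowed
(c) forbidden (ΔS fails)
(d) forbidden (parity, ΔS fail)
(e) forbidden (parity, ΔS, ΔL, ΔJ fail)
(f) allowed
(g) forbidden (parity, ΔS, ΔJ fail)
(h) allowed
(i) allowed
Total allowed: 5 of 9.

5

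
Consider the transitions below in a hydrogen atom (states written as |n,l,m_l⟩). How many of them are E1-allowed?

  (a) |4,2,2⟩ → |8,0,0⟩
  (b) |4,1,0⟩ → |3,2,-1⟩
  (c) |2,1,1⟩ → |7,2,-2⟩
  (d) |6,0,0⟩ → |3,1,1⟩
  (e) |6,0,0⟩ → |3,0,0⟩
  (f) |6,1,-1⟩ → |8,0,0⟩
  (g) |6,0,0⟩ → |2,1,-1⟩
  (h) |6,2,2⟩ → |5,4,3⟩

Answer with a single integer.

4

(a) forbidden — Δl = -2 (E1 requires Δl = ±1); Δm_l = -2 (E1 requires Δm_l = 0, ±1)
(b) allowed
(c) forbidden — Δm_l = -3 (E1 requires Δm_l = 0, ±1)
(d) allowed
(e) forbidden — Δl = +0 (E1 requires Δl = ±1)
(f) allowed
(g) allowed
(h) forbidden — Δl = +2 (E1 requires Δl = ±1)
Total allowed: 4 of 8.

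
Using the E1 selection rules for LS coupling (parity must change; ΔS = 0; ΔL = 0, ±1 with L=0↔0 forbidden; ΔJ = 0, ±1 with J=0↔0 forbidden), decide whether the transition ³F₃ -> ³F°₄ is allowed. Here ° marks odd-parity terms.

allowed

Reading off the term symbols: S 1→1, L 3→3, J 3→4, parity even→odd.
Parity must change: even → odd — passes.
ΔS = 0: S: 1 → 1 — passes.
ΔL = 0, ±1 (not L=0↔0): L: 3 → 3, ΔL = +0 — passes.
ΔJ = 0, ±1 (not J=0↔0): J: 3 → 4, ΔJ = +1 — passes.
All four E1 rules are satisfied.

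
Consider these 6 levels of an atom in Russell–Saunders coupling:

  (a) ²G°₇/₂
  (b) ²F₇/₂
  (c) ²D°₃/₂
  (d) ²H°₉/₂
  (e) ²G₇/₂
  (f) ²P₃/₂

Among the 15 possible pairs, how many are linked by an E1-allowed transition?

(a)–(b): allowed.
(a)–(c): forbidden (parity, ΔL, ΔJ).
(a)–(d): forbidden (parity).
(a)–(e): allowed.
(a)–(f): forbidden (ΔL, ΔJ).
(b)–(c): forbidden (ΔJ).
(b)–(d): forbidden (ΔL).
(b)–(e): forbidden (parity).
(b)–(f): forbidden (parity, ΔL, ΔJ).
(c)–(d): forbidden (parity, ΔL, ΔJ).
(c)–(e): forbidden (ΔL, ΔJ).
(c)–(f): allowed.
(d)–(e): allowed.
(d)–(f): forbidden (ΔL, ΔJ).
(e)–(f): forbidden (parity, ΔL, ΔJ).
Allowed pairs: 4 of 15.

4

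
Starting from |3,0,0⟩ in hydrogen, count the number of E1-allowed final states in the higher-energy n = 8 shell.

E1 requires Δl = ±1, so l_f ∈ {-1, 1}; with 0 ≤ l_f ≤ n_f−1 = 7, the allowed l_f values are {1}.
For l_f = 1: m_f ∈ {m_i−1, m_i, m_i+1} ∩ [−1, 1] = {-1, 0, 1} → 3 states.
Total: 3.

3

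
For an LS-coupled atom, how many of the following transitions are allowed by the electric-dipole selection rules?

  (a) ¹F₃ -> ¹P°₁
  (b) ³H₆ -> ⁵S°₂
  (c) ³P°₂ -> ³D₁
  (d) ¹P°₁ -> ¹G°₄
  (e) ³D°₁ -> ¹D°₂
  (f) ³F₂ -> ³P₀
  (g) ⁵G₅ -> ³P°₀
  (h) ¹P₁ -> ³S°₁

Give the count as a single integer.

(a) forbidden (ΔL, ΔJ fail)
(b) forbidden (ΔS, ΔL, ΔJ fail)
(c) allowed
(d) forbidden (parity, ΔL, ΔJ fail)
(e) forbidden (parity, ΔS fail)
(f) forbidden (parity, ΔL, ΔJ fail)
(g) forbidden (ΔS, ΔL, ΔJ fail)
(h) forbidden (ΔS fails)
Total allowed: 1 of 8.

1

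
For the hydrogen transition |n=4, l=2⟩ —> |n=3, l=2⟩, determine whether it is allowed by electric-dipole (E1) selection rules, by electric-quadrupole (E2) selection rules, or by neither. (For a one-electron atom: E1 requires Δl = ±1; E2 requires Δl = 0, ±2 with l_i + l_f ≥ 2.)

E2

Δl = 2 − 2 = +0; l_i + l_f = 4.
E1 (Δl = ±1): not satisfied.
E2 (Δl = 0,±2, l_i+l_f ≥ 2): satisfied.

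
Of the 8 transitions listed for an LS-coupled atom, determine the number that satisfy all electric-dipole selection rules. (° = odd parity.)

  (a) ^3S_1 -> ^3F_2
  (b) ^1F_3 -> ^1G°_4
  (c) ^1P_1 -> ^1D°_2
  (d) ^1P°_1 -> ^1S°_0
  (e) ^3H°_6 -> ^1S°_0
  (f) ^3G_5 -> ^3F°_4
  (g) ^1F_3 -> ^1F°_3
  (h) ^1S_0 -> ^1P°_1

5

(a) forbidden (parity, ΔL fail)
(b) allowed
(c) allowed
(d) forbidden (parity fails)
(e) forbidden (parity, ΔS, ΔL, ΔJ fail)
(f) allowed
(g) allowed
(h) allowed
Total allowed: 5 of 8.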